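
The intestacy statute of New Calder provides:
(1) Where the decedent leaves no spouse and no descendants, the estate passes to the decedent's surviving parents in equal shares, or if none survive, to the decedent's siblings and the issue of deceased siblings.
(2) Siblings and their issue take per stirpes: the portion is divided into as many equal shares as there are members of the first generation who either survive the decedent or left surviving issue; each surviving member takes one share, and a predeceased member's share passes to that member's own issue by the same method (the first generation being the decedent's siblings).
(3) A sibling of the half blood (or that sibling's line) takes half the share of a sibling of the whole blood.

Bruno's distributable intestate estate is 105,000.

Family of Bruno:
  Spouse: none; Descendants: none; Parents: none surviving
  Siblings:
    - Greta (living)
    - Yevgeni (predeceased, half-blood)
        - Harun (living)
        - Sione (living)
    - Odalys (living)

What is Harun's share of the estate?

The entire 105,000 passes to the siblings and their issue.
Counting each half-blood sibling's line as half a unit, there are 5/2 units in 105,000, so one unit is 42,000. Whole-blood lines (Greta and Odalys) take 42,000 each; half-blood lines (Yevgeni) take 21,000 each.
Yevgeni's share (21,000) is divided into 2 shares of 10,500: Harun and Sione each take 10,500.

Harun receives 10,500.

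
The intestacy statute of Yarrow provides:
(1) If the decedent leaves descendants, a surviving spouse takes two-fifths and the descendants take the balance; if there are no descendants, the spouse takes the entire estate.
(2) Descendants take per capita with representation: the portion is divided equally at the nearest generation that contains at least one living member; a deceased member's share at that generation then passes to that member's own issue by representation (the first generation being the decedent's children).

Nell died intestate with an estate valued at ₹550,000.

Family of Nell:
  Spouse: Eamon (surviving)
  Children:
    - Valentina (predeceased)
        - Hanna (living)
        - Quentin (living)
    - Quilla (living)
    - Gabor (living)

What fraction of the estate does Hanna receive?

Hanna receives 1/10 of the estate.

Eamon takes two-fifths of ₹550,000 = ₹220,000. The remaining ₹330,000 passes to the descendants.
The descendants' portion (₹330,000) is divided into 3 shares of ₹110,000: Quilla and Gabor each take ₹110,000; Valentina's ₹110,000 share passes to Valentina's issue.
Valentina's share (₹110,000) is divided into 2 shares of ₹55,000: Hanna and Quentin each take ₹55,000.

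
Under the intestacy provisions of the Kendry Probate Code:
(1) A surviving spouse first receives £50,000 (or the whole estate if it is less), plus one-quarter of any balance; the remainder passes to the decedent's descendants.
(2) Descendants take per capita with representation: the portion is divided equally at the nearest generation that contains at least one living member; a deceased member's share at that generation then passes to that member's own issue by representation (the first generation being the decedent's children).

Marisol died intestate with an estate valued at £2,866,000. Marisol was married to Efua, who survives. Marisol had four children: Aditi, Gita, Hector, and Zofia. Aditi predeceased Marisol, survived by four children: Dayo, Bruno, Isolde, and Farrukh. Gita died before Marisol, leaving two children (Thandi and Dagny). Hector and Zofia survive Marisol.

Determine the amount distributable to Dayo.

Efua first takes £50,000, leaving a balance of £2,816,000. Efua then takes one-quarter of the balance (£704,000), for a total of £754,000. The remaining £2,112,000 passes to the descendants.
The descendants' portion (£2,112,000) is divided into 4 shares of £528,000: Hector and Zofia each take £528,000; Aditi's £528,000 share passes to Aditi's issue; Gita's £528,000 share passes to Gita's issue.
Aditi's share (£528,000) is divided into 4 shares of £132,000: Dayo, Bruno, Isolde, and Farrukh each take £132,000.
Gita's share (£528,000) is divided into 2 shares of £264,000: Thandi and Dagny each take £264,000.

Dayo receives £132,000.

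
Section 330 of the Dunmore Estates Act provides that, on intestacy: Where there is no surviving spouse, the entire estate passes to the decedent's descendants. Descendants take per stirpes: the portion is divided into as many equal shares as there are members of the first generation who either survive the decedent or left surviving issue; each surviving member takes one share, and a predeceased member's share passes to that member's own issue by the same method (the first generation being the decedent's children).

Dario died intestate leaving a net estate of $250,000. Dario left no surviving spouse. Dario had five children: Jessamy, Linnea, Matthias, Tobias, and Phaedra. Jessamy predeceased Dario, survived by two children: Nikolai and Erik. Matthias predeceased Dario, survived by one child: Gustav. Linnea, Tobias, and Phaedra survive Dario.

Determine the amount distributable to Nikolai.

The entire $250,000 passes to the descendants.
That amount ($250,000) is divided into 5 shares of $50,000: Linnea, Tobias, and Phaedra each take $50,000; Jessamy's $50,000 share passes to Jessamy's issue; Matthias's $50,000 share passes to Matthias's issue.
Jessamy's share ($50,000) is divided into 2 shares of $25,000: Nikolai and Erik each take $25,000.
Matthias's share ($50,000) passes entirely to Gustav.

Nikolai receives $25,000.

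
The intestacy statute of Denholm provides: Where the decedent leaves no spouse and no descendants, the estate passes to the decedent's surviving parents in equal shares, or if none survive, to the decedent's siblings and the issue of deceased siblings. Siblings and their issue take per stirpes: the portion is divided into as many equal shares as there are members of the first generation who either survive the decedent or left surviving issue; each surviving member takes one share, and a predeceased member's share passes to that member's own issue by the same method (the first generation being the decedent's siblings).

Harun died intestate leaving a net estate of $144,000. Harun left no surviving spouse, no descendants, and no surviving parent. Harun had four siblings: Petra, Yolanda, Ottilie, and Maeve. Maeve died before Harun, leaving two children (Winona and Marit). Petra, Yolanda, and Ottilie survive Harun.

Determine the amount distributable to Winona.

The entire $144,000 passes to the siblings and their issue.
That amount ($144,000) is divided into 4 shares of $36,000: Petra, Yolanda, and Ottilie each take $36,000; Maeve's $36,000 share passes to Maeve's issue.
Maeve's share ($36,000) is divided into 2 shares of $18,000: Winona and Marit each take $18,000.

Winona receives $18,000.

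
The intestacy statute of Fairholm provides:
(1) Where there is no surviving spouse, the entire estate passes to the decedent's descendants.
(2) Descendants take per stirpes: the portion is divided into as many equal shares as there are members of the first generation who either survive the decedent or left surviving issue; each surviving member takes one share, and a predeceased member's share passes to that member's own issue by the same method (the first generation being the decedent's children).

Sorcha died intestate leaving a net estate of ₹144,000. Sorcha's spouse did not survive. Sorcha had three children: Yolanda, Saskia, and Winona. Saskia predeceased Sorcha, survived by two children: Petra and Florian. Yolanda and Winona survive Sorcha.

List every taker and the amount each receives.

Yolanda: ₹48,000; Petra: ₹24,000; Florian: ₹24,000; Winona: ₹48,000

The entire ₹144,000 passes to the descendants.
That amount (₹144,000) is divided into 3 shares of ₹48,000: Yolanda and Winona each take ₹48,000; Saskia's ₹48,000 share passes to Saskia's issue.
Saskia's share (₹48,000) is divided into 2 shares of ₹24,000: Petra and Florian each take ₹24,000.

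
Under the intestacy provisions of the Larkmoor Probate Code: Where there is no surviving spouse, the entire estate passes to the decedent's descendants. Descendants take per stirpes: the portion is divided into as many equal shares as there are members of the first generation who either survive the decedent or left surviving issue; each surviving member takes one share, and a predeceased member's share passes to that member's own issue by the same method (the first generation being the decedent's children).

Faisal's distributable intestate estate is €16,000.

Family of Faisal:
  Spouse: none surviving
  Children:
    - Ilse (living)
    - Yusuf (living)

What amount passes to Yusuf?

The entire €16,000 passes to the descendants.
That amount (€16,000) is divided into 2 shares of €8,000: Ilse and Yusuf each take €8,000.

Yusuf receives €8,000.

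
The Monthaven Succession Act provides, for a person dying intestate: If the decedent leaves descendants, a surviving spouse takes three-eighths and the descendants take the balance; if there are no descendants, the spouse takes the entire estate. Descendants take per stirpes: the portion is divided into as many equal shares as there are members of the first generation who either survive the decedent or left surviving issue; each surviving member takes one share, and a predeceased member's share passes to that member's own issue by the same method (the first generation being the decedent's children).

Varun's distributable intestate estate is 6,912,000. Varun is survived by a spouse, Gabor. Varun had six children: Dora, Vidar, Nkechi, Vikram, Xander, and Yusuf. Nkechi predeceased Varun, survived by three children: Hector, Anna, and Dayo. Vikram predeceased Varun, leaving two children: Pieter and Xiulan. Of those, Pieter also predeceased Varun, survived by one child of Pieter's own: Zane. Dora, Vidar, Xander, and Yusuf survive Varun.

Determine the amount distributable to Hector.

Hector receives 240,000.

Gabor takes three-eighths of 6,912,000 = 2,592,000. The remaining 4,320,000 passes to the descendants.
The descendants' portion (4,320,000) is divided into 6 shares of 720,000: Dora, Vidar, Xander, and Yusuf each take 720,000; Nkechi's 720,000 share passes to Nkechi's issue; Vikram's 720,000 share passes to Vikram's issue.
Nkechi's share (720,000) is divided into 3 shares of 240,000: Hector, Anna, and Dayo each take 240,000.
Vikram's share (720,000) is divided into 2 shares of 360,000: Xiulan takes 360,000; Pieter's 360,000 share passes to Pieter's issue.
Pieter's share (360,000) passes entirely to Zane.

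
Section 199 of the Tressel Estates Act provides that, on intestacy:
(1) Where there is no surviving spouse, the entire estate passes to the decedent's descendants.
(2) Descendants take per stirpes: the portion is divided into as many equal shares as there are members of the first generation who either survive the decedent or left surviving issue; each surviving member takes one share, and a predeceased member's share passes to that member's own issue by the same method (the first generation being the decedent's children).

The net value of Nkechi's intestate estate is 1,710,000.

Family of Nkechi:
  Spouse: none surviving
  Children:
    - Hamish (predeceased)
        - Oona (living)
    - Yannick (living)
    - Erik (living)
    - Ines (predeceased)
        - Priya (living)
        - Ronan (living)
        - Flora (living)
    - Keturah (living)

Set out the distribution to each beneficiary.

Oona: 342,000; Yannick: 342,000; Erik: 342,000; Priya: 114,000; Ronan: 114,000; Flora: 114,000; Keturah: 342,000

The entire 1,710,000 passes to the descendants.
That amount (1,710,000) is divided into 5 shares of 342,000: Yannick, Erik, and Keturah each take 342,000; Hamish's 342,000 share passes to Hamish's issue; Ines's 342,000 share passes to Ines's issue.
Hamish's share (342,000) passes entirely to Oona.
Ines's share (342,000) is divided into 3 shares of 114,000: Priya, Ronan, and Flora each take 114,000.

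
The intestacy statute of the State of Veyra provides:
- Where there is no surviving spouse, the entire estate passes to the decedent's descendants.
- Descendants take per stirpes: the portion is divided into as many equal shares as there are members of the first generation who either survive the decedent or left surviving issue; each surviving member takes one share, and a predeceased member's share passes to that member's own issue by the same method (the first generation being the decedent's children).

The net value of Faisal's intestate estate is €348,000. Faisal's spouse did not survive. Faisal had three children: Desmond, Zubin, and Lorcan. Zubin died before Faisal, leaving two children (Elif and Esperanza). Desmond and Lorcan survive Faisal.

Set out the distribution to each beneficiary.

The entire €348,000 passes to the descendants.
That amount (€348,000) is divided into 3 shares of €116,000: Desmond and Lorcan each take €116,000; Zubin's €116,000 share passes to Zubin's issue.
Zubin's share (€116,000) is divided into 2 shares of €58,000: Elif and Esperanza each take €58,000.

Desmond: €116,000; Elif: €58,000; Esperanza: €58,000; Lorcan: €116,000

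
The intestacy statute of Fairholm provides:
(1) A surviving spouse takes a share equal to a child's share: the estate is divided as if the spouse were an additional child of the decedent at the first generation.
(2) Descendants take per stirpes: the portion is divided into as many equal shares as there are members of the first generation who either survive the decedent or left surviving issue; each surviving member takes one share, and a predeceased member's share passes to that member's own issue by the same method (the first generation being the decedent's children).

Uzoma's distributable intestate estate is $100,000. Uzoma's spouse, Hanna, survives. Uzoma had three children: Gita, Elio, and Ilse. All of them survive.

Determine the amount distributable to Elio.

The spouse counts as an additional share at the children's level, so there are 4 primary shares of $25,000. Hanna takes one such share ($25,000).
The children's combined portion ($75,000) is divided into 3 shares of $25,000: Gita, Elio, and Ilse each take $25,000.

Elio receives $25,000.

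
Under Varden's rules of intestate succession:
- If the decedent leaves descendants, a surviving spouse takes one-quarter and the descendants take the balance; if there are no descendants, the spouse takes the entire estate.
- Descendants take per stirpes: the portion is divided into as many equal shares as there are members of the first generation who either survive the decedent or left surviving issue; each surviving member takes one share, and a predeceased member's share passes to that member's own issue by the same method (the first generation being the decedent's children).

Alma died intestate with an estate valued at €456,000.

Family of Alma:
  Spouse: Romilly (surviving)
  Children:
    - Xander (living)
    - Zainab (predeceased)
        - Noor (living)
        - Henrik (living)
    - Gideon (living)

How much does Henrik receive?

Romilly takes one-quarter of €456,000 = €114,000. The remaining €342,000 passes to the descendants.
The descendants' portion (€342,000) is divided into 3 shares of €114,000: Xander and Gideon each take €114,000; Zainab's €114,000 share passes to Zainab's issue.
Zainab's share (€114,000) is divided into 2 shares of €57,000: Noor and Henrik each take €57,000.

Henrik receives €57,000.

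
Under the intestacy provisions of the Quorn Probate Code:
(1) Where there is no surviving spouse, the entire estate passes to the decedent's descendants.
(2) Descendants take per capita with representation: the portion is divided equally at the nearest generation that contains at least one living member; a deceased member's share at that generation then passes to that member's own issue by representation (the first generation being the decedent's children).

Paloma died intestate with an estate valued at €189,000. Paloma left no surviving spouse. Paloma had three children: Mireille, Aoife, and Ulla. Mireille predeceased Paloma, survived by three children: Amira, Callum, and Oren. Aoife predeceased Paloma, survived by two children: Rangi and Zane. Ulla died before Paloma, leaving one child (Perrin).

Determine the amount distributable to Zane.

Zane receives €31,500.

The entire €189,000 passes to the descendants.
No child survives, so the initial division is made at the grandchildren's generation.
That amount (€189,000) is divided into 6 shares of €31,500: Amira, Callum, Oren, Rangi, Zane, and Perrin each take €31,500.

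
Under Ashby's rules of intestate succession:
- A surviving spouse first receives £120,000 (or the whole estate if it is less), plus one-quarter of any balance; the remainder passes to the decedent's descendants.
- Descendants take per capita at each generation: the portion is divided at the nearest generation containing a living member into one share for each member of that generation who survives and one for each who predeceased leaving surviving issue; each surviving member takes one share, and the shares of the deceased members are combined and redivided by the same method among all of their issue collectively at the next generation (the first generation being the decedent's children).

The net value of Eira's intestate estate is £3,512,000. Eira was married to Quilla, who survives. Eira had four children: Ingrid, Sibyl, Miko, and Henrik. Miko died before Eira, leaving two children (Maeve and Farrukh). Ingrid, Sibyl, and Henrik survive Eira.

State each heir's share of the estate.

Quilla first takes £120,000, leaving a balance of £3,392,000. Quilla then takes one-quarter of the balance (£848,000), for a total of £968,000. The remaining £2,544,000 passes to the descendants.
The descendants' portion (£2,544,000) is divided at the children's generation into 4 shares of £636,000. Ingrid, Sibyl, and Henrik each take £636,000. The remaining share for the deceased Miko (£636,000) is carried to the next generation.
That pool (£636,000) is divided at the grandchildren's generation equally among Maeve and Farrukh: £318,000 each.

Quilla: £968,000; Ingrid: £636,000; Sibyl: £636,000; Maeve: £318,000; Farrukh: £318,000; Henrik: £636,000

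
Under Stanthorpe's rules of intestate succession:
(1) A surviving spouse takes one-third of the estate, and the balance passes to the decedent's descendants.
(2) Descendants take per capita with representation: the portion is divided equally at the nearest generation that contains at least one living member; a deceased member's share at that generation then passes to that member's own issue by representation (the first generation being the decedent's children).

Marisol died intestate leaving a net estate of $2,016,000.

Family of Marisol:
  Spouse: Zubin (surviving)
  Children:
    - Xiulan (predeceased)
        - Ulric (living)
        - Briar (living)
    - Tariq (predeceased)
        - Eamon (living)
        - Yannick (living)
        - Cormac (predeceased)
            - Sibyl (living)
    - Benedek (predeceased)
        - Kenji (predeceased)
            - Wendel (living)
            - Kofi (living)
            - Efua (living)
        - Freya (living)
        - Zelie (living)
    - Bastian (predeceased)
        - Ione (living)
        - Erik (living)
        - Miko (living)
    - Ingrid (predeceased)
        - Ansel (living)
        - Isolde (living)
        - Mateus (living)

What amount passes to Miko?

Zubin takes one-third of $2,016,000 = $672,000. The remaining $1,344,000 passes to the descendants.
No child survives, so the initial division is made at the grandchildren's generation.
The descendants' portion ($1,344,000) is divided into 14 shares of $96,000: Ulric, Briar, Eamon, Yannick, Freya, Zelie, Ione, Erik, Miko, Ansel, Isolde, and Mateus each take $96,000; Cormac's $96,000 share passes to Cormac's issue; Kenji's $96,000 share passes to Kenji's issue.
Cormac's share ($96,000) passes entirely to Sibyl.
Kenji's share ($96,000) is divided into 3 shares of $32,000: Wendel, Kofi, and Efua each take $32,000.

Miko receives $96,000.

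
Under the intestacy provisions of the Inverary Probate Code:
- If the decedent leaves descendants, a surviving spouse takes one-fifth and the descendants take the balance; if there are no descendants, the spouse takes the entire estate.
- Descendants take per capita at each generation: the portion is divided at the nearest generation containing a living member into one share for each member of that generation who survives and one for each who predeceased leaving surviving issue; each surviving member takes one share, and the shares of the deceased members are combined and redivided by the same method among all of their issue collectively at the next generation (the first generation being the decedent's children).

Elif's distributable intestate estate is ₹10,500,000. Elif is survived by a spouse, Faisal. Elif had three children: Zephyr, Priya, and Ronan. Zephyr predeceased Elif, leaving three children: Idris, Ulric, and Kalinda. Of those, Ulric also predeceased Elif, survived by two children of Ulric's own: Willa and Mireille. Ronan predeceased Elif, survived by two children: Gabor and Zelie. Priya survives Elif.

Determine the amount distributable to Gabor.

Faisal takes one-fifth of ₹10,500,000 = ₹2,100,000. The remaining ₹8,400,000 passes to the descendants.
The descendants' portion (₹8,400,000) is divided at the children's generation into 3 shares of ₹2,800,000. Priya takes ₹2,800,000. The 2 shares of the deceased (Zephyr and Ronan) are combined into a pool of ₹5,600,000.
That pool (₹5,600,000) is divided at the grandchildren's generation into 5 shares of ₹1,120,000. Idris, Kalinda, Gabor, and Zelie each take ₹1,120,000. The remaining share for the deceased Ulric (₹1,120,000) is carried to the next generation.
That pool (₹1,120,000) is divided at the great-grandchildren's generation equally among Willa and Mireille: ₹560,000 each.

Gabor receives ₹1,120,000.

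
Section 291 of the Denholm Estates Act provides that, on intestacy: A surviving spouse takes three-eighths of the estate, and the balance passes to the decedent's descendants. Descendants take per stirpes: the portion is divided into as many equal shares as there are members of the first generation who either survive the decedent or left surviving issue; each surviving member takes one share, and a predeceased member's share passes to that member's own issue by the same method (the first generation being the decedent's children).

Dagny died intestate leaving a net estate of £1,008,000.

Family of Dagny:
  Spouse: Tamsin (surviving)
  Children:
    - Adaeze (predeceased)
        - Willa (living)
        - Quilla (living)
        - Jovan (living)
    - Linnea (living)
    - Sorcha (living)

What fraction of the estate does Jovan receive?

Tamsin takes three-eighths of £1,008,000 = £378,000. The remaining £630,000 passes to the descendants.
The descendants' portion (£630,000) is divided into 3 shares of £210,000: Linnea and Sorcha each take £210,000; Adaeze's £210,000 share passes to Adaeze's issue.
Adaeze's share (£210,000) is divided into 3 shares of £70,000: Willa, Quilla, and Jovan each take £70,000.

Jovan receives 5/72 of the estate.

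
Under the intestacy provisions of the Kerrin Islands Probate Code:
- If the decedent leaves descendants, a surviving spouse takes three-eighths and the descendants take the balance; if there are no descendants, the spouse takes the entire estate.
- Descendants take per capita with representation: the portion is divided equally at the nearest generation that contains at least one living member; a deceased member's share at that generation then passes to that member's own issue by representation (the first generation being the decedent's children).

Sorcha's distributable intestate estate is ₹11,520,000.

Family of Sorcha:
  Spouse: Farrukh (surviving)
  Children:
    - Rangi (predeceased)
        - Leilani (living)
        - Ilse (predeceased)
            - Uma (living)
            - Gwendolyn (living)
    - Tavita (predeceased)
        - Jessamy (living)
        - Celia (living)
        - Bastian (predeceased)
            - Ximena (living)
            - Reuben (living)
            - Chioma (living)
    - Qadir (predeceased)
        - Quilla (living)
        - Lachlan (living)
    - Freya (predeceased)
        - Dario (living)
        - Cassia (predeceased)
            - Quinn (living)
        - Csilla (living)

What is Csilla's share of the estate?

Farrukh takes three-eighths of ₹11,520,000 = ₹4,320,000. The remaining ₹7,200,000 passes to the descendants.
No child survives, so the initial division is made at the grandchildren's generation.
The descendants' portion (₹7,200,000) is divided into 10 shares of ₹720,000: Leilani, Jessamy, Celia, Quilla, Lachlan, Dario, and Csilla each take ₹720,000; Ilse's ₹720,000 share passes to Ilse's issue; Bastian's ₹720,000 share passes to Bastian's issue; Cassia's ₹720,000 share passes to Cassia's issue.
Ilse's share (₹720,000) is divided into 2 shares of ₹360,000: Uma and Gwendolyn each take ₹360,000.
Bastian's share (₹720,000) is divided into 3 shares of ₹240,000: Ximena, Reuben, and Chioma each take ₹240,000.
Cassia's share (₹720,000) passes entirely to Quinn.

Csilla receives ₹720,000.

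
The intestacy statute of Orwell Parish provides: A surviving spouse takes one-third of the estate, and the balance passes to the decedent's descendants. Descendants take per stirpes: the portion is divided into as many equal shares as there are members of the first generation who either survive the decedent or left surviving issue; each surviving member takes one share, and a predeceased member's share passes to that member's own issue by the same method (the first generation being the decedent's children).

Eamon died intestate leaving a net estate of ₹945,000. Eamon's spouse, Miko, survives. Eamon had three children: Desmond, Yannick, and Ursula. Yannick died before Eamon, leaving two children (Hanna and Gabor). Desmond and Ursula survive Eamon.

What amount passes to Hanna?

Miko takes one-third of ₹945,000 = ₹315,000. The remaining ₹630,000 passes to the descendants.
The descendants' portion (₹630,000) is divided into 3 shares of ₹210,000: Desmond and Ursula each take ₹210,000; Yannick's ₹210,000 share passes to Yannick's issue.
Yannick's share (₹210,000) is divided into 2 shares of ₹105,000: Hanna and Gabor each take ₹105,000.

Hanna receives ₹105,000.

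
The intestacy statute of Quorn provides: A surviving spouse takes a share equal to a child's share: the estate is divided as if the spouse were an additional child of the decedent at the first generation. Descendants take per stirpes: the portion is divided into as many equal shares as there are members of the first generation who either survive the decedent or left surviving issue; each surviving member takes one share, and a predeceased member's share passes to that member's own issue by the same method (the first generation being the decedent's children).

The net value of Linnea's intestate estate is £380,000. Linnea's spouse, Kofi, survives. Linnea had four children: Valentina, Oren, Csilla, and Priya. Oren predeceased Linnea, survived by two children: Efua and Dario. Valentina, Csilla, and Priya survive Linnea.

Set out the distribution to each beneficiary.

Kofi: £76,000; Valentina: £76,000; Efua: £38,000; Dario: £38,000; Csilla: £76,000; Priya: £76,000

The spouse counts as an additional share at the children's level, so there are 5 primary shares of £76,000. Kofi takes one such share (£76,000).
The children's combined portion (£304,000) is divided into 4 shares of £76,000: Valentina, Csilla, and Priya each take £76,000; Oren's £76,000 share passes to Oren's issue.
Oren's share (£76,000) is divided into 2 shares of £38,000: Efua and Dario each take £38,000.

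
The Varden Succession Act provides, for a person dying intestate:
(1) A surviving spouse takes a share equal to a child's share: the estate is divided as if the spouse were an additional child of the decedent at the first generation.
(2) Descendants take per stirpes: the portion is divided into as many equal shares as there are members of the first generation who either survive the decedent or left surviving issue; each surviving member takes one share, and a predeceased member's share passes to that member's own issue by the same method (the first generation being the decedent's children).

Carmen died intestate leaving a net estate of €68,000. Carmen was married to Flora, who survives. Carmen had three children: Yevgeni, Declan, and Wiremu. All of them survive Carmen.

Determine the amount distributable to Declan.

Declan receives €17,000.

The spouse counts as an additional share at the children's level, so there are 4 primary shares of €17,000. Flora takes one such share (€17,000).
The children's combined portion (€51,000) is divided into 3 shares of €17,000: Yevgeni, Declan, and Wiremu each take €17,000.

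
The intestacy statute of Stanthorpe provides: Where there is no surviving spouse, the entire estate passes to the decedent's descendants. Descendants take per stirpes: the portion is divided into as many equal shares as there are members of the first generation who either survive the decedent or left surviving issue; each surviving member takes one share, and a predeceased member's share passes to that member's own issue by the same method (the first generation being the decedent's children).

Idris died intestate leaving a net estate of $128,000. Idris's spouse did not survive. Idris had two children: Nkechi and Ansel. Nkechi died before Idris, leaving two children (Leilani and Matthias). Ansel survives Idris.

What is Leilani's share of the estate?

Leilani receives $32,000.

The entire $128,000 passes to the descendants.
That amount ($128,000) is divided into 2 shares of $64,000: Ansel takes $64,000; Nkechi's $64,000 share passes to Nkechi's issue.
Nkechi's share ($64,000) is divided into 2 shares of $32,000: Leilani and Matthias each take $32,000.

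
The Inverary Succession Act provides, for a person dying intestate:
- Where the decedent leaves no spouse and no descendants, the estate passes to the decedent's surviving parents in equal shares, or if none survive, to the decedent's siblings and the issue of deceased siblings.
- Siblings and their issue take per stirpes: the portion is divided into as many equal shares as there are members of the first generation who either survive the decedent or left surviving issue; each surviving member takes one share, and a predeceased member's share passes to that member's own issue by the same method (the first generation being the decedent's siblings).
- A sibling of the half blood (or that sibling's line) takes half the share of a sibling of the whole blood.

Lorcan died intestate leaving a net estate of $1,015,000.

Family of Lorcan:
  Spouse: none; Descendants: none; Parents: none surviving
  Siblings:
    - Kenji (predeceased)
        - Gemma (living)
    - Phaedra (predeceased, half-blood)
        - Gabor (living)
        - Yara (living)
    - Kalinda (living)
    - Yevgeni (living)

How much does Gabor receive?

The entire $1,015,000 passes to the siblings and their issue.
Counting each half-blood sibling's line as half a unit, there are 7/2 units in $1,015,000, so one unit is $290,000. Whole-blood lines (Kenji, Kalinda, and Yevgeni) take $290,000 each; half-blood lines (Phaedra) take $145,000 each.
Kenji's share ($290,000) passes entirely to Gemma.
Phaedra's share ($145,000) is divided into 2 shares of $72,500: Gabor and Yara each take $72,500.

Gabor receives $72,500.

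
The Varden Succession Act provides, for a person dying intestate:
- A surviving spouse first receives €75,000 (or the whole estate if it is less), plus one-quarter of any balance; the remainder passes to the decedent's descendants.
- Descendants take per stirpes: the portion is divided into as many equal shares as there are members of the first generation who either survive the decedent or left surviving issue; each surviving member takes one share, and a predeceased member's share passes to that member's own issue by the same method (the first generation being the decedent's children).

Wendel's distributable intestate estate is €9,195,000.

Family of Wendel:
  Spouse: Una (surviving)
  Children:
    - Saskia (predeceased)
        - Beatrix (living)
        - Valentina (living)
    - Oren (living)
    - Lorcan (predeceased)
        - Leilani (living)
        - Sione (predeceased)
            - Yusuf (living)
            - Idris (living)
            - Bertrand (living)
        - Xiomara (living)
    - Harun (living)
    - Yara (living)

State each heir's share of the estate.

Una first takes €75,000, leaving a balance of €9,120,000. Una then takes one-quarter of the balance (€2,280,000), for a total of €2,355,000. The remaining €6,840,000 passes to the descendants.
The descendants' portion (€6,840,000) is divided into 5 shares of €1,368,000: Oren, Harun, and Yara each take €1,368,000; Saskia's €1,368,000 share passes to Saskia's issue; Lorcan's €1,368,000 share passes to Lorcan's issue.
Saskia's share (€1,368,000) is divided into 2 shares of €684,000: Beatrix and Valentina each take €684,000.
Lorcan's share (€1,368,000) is divided into 3 shares of €456,000: Leilani and Xiomara each take €456,000; Sione's €456,000 share passes to Sione's issue.
Sione's share (€456,000) is divided into 3 shares of €152,000: Yusuf, Idris, and Bertrand each take €152,000.

Una: €2,355,000; Beatrix: €684,000; Valentina: €684,000; Oren: €1,368,000; Leilani: €456,000; Yusuf: €152,000; Idris: €152,000; Bertrand: €152,000; Xiomara: €456,000; Harun: €1,368,000; Yara: €1,368,000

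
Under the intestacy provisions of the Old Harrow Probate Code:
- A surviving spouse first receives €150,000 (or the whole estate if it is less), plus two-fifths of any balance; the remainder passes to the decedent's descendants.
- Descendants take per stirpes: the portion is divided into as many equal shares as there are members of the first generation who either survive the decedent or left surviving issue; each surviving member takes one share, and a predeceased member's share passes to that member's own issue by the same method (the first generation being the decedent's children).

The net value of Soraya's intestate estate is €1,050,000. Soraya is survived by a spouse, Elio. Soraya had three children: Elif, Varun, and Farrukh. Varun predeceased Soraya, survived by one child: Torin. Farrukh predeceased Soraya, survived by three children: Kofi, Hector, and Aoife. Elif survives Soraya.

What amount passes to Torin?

Torin receives €180,000.

Elio first takes €150,000, leaving a balance of €900,000. Elio then takes two-fifths of the balance (€360,000), for a total of €510,000. The remaining €540,000 passes to the descendants.
The descendants' portion (€540,000) is divided into 3 shares of €180,000: Elif takes €180,000; Varun's €180,000 share passes to Varun's issue; Farrukh's €180,000 share passes to Farrukh's issue.
Varun's share (€180,000) passes entirely to Torin.
Farrukh's share (€180,000) is divided into 3 shares of €60,000: Kofi, Hector, and Aoife each take €60,000.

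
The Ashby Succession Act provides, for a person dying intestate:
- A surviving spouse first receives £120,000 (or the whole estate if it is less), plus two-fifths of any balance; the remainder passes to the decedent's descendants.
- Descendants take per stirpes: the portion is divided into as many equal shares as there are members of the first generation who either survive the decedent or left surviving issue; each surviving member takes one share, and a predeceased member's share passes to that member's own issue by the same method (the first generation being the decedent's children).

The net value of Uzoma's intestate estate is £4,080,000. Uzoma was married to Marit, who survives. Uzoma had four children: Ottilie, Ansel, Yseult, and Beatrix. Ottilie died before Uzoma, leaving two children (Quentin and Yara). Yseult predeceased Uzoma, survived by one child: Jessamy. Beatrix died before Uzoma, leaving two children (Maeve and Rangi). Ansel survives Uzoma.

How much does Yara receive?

Marit first takes £120,000, leaving a balance of £3,960,000. Marit then takes two-fifths of the balance (£1,584,000), for a total of £1,704,000. The remaining £2,376,000 passes to the descendants.
The descendants' portion (£2,376,000) is divided into 4 shares of £594,000: Ansel takes £594,000; Ottilie's £594,000 share passes to Ottilie's issue; Yseult's £594,000 share passes to Yseult's issue; Beatrix's £594,000 share passes to Beatrix's issue.
Ottilie's share (£594,000) is divided into 2 shares of £297,000: Quentin and Yara each take £297,000.
Yseult's share (£594,000) passes entirely to Jessamy.
Beatrix's share (£594,000) is divided into 2 shares of £297,000: Maeve and Rangi each take £297,000.

Yara receives £297,000.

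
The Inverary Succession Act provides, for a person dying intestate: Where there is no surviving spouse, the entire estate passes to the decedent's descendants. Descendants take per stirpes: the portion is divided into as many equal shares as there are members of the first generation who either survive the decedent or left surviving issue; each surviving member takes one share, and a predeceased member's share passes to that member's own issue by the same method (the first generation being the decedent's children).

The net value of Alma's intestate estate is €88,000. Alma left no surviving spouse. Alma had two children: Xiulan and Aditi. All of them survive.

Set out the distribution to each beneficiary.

Xiulan: €44,000; Aditi: €44,000

The entire €88,000 passes to the descendants.
That amount (€88,000) is divided into 2 shares of €44,000: Xiulan and Aditi each take €44,000.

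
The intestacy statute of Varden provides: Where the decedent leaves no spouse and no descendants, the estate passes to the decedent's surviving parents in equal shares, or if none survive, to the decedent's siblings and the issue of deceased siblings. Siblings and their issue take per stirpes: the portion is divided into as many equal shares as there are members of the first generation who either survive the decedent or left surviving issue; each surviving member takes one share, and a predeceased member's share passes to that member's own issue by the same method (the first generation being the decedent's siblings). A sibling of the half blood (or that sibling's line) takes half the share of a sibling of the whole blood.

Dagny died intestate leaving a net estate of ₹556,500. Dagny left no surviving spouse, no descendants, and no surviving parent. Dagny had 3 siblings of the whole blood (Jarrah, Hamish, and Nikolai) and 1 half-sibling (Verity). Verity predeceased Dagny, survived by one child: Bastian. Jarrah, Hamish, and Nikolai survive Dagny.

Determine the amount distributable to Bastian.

Bastian receives ₹79,500.

The entire ₹556,500 passes to the siblings and their issue.
Counting each half-blood sibling's line as half a unit, there are 7/2 units in ₹556,500, so one unit is ₹159,000. Whole-blood lines (Jarrah, Hamish, and Nikolai) take ₹159,000 each; half-blood lines (Verity) take ₹79,500 each.
Verity's share (₹79,500) passes entirely to Bastian.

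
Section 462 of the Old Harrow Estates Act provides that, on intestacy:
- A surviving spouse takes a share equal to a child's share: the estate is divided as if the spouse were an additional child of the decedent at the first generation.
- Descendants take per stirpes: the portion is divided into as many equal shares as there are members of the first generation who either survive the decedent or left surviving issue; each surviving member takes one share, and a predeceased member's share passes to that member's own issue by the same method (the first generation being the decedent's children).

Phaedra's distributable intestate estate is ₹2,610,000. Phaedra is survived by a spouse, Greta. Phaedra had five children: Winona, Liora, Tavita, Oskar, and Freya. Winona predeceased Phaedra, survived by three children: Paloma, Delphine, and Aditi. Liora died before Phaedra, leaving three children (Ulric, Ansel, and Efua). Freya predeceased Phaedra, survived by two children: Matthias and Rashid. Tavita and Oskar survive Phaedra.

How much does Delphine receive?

The spouse counts as an additional share at the children's level, so there are 6 primary shares of ₹435,000. Greta takes one such share (₹435,000).
The children's combined portion (₹2,175,000) is divided into 5 shares of ₹435,000: Tavita and Oskar each take ₹435,000; Winona's ₹435,000 share passes to Winona's issue; Liora's ₹435,000 share passes to Liora's issue; Freya's ₹435,000 share passes to Freya's issue.
Winona's share (₹435,000) is divided into 3 shares of ₹145,000: Paloma, Delphine, and Aditi each take ₹145,000.
Liora's share (₹435,000) is divided into 3 shares of ₹145,000: Ulric, Ansel, and Efua each take ₹145,000.
Freya's share (₹435,000) is divided into 2 shares of ₹217,500: Matthias and Rashid each take ₹217,500.

Delphine receives ₹145,000.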